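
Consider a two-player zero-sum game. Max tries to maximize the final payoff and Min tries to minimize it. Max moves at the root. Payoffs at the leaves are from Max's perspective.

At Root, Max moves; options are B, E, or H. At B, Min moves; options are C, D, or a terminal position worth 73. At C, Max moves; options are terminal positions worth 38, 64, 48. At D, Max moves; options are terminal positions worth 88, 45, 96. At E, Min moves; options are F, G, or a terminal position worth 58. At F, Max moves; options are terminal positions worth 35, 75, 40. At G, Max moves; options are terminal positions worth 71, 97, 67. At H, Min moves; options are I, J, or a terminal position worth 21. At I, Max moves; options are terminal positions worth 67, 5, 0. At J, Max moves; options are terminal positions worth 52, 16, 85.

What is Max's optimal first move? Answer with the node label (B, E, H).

B

C (Max): max(38, 64, 48) = 64
D (Max): max(88, 45, 96) = 96
B (Min): min(64, 96, 73) = 64
F (Max): max(35, 75, 40) = 75
G (Max): max(71, 97, 67) = 97
E (Min): min(75, 97, 58) = 58
I (Max): max(67, 5, 0) = 67
J (Max): max(52, 16, 85) = 85
H (Min): min(67, 85, 21) = 21
Root (Max): max(64, 58, 21) = 64
Max picks the child with the highest value: B (value 64).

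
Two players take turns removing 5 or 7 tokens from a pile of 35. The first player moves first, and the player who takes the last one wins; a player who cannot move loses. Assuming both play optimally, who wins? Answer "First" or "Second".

i:   0  1  2  3  4  5  6  7  8  9 10 11 12 13 14 15 16 17 18 19 20 21 22 23 24 25 26 27 28 29 30 31 32 33 34 35
     L  L  L  L  L  W  W  W  W  W  W  W  L  L  L  L  L  W  W  W  W  W  W  W  L  L  L  L  L  W  W  W  W  W  W  W
Position 35 is W, so the first player wins.

First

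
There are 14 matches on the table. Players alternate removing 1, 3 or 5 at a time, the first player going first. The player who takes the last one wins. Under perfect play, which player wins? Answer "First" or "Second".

W/L table (W = player to move can force a win):
i:   0  1  2  3  4  5  6  7  8  9 10 11 12 13 14
     L  W  L  W  L  W  L  W  L  W  L  W  L  W  L
Position 14 is L, so the second player wins.

Second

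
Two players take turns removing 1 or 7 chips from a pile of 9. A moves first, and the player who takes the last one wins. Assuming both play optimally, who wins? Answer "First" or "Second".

Compute winning (W) and losing (L) positions by backward induction:
i:   0  1  2  3  4  5  6  7  8  9
     L  W  L  W  L  W  L  W  L  W
Position 9 is W, so the first player wins.

First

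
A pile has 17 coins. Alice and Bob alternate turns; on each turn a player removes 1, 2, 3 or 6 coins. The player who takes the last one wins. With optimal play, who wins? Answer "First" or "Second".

First

Compute winning (W) and losing (L) positions by backward induction:
i:   0  1  2  3  4  5  6  7  8  9 10 11 12 13 14 15 16 17
     L  W  W  W  L  W  W  W  L  W  W  W  L  W  W  W  L  W
Position 17 is W, so the first player wins.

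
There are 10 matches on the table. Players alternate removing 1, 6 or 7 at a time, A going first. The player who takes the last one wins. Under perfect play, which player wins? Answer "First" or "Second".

W/L table (W = player to move can force a win):
i:   0  1  2  3  4  5  6  7  8  9 10
     L  W  L  W  L  W  W  W  W  W  W
Position 10 is W, so the first player wins.

First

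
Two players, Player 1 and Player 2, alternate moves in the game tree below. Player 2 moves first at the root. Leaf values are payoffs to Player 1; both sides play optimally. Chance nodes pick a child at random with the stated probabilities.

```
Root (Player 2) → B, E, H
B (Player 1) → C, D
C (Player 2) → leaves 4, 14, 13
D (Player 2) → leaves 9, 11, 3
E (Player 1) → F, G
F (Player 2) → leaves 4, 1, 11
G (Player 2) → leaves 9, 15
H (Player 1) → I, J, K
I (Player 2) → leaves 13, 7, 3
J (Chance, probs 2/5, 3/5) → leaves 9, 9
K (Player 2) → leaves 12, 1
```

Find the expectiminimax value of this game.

C (Player 2): min(4, 14, 13) = 4
D (Player 2): min(9, 11, 3) = 3
B (Player 1): max(4, 3) = 4
F (Player 2): min(4, 1, 11) = 1
G (Player 2): min(9, 15) = 9
E (Player 1): max(1, 9) = 9
I (Player 2): min(13, 7, 3) = 3
J (Chance): 2/5·9 + 3/5·9 = 9
K (Player 2): min(12, 1) = 1
H (Player 1): max(3, 9, 1) = 9
Root (Player 2): min(4, 9, 9) = 4

4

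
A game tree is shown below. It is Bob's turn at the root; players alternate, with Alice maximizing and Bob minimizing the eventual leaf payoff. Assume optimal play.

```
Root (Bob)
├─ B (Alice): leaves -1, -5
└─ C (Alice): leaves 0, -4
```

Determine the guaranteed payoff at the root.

-1

B (Alice): max(-1, -5) = -1
C (Alice): max(0, -4) = 0
Root (Bob): min(-1, 0) = -1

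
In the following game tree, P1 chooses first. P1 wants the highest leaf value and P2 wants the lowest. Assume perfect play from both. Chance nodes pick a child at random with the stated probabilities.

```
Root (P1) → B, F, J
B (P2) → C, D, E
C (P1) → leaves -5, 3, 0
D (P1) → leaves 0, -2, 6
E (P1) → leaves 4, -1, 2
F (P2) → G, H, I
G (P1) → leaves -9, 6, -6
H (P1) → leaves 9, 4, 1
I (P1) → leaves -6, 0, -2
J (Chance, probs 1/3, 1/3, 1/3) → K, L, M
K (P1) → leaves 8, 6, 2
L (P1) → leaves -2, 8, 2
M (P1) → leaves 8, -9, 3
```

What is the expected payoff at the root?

C (P1): max(-5, 3, 0) = 3
D (P1): max(0, -2, 6) = 6
E (P1): max(4, -1, 2) = 4
B (P2): min(3, 6, 4) = 3
G (P1): max(-9, 6, -6) = 6
H (P1): max(9, 4, 1) = 9
I (P1): max(-6, 0, -2) = 0
F (P2): min(6, 9, 0) = 0
K (P1): max(8, 6, 2) = 8
L (P1): max(-2, 8, 2) = 8
M (P1): max(8, -9, 3) = 8
J (Chance): 1/3·8 + 1/3·8 + 1/3·8 = 8
Root (P1): max(3, 0, 8) = 8

8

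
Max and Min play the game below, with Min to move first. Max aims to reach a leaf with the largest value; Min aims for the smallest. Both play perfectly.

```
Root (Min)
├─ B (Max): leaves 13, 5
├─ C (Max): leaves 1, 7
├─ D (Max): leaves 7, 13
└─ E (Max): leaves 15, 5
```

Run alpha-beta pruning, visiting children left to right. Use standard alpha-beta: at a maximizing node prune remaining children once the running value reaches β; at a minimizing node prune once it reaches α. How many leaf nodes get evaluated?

B [α=-∞,β=+∞]: v=13
C [α=-∞,β=13]: v=7
D [α=-∞,β=7]: v=7 after child 1 ≥ β → β-cutoff, skip 1
E [α=-∞,β=7]: v=15 after child 1 ≥ β → β-cutoff, skip 1
Root [α=-∞,β=+∞]: v=7
Leaves evaluated: 6 of 8.

6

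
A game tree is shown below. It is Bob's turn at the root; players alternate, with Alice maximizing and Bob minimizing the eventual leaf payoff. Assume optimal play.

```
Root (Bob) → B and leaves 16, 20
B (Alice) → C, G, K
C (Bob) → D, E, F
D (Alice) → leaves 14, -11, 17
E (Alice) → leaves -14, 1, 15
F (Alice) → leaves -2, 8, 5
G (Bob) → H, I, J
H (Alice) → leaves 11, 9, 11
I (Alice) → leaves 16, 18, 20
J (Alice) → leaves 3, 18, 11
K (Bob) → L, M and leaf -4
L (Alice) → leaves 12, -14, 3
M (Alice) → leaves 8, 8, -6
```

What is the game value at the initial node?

11

D (Alice): max(14, -11, 17) = 17
E (Alice): max(-14, 1, 15) = 15
F (Alice): max(-2, 8, 5) = 8
C (Bob): min(17, 15, 8) = 8
H (Alice): max(11, 9, 11) = 11
I (Alice): max(16, 18, 20) = 20
J (Alice): max(3, 18, 11) = 18
G (Bob): min(11, 20, 18) = 11
L (Alice): max(12, -14, 3) = 12
M (Alice): max(8, 8, -6) = 8
K (Bob): min(12, 8, -4) = -4
B (Alice): max(8, 11, -4) = 11
Root (Bob): min(11, 16, 20) = 11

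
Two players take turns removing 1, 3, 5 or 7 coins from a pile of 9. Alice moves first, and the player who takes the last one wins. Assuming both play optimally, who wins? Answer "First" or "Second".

i:   0  1  2  3  4  5  6  7  8  9
     L  W  L  W  L  W  L  W  L  W
Position 9 is W, so the first player wins.

First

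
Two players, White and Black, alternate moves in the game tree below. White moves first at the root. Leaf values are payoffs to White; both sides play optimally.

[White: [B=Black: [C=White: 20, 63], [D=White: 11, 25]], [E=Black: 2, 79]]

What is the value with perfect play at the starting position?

C (White): max(20, 63) = 63
D (White): max(11, 25) = 25
B (Black): min(63, 25) = 25
E (Black): min(2, 79) = 2
Root (White): max(25, 2) = 25

25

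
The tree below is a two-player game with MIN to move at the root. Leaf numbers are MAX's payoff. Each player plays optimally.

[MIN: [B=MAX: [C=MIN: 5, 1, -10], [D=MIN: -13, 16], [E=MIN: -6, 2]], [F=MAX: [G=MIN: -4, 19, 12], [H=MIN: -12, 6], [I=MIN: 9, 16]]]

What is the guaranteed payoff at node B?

C: min(5, 1, -10) = -10
D: min(-13, 16) = -13
E: min(-6, 2) = -6
B: max(-10, -13, -6) = -6

-6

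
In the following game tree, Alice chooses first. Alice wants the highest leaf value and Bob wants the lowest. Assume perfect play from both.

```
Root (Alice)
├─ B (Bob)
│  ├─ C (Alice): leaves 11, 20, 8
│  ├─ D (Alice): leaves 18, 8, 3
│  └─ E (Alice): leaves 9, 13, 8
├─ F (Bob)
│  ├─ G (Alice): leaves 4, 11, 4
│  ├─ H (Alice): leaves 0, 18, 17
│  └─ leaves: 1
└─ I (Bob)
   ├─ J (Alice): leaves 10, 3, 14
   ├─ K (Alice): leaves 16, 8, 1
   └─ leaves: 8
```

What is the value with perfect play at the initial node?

C (Alice): max(11, 20, 8) = 20
D (Alice): max(18, 8, 3) = 18
E (Alice): max(9, 13, 8) = 13
B (Bob): min(20, 18, 13) = 13
G (Alice): max(4, 11, 4) = 11
H (Alice): max(0, 18, 17) = 18
F (Bob): min(11, 18, 1) = 1
J (Alice): max(10, 3, 14) = 14
K (Alice): max(16, 8, 1) = 16
I (Bob): min(14, 16, 8) = 8
Root (Alice): max(13, 1, 8) = 13

13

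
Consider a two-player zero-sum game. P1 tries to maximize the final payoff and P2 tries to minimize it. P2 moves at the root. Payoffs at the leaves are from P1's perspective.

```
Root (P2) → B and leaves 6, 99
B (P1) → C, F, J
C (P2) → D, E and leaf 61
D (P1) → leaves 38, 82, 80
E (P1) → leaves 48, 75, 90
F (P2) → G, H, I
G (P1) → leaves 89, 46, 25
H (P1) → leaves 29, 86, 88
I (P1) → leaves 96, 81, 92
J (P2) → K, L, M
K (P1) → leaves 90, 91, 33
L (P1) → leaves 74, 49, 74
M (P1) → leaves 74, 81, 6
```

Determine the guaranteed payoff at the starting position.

6

D (P1): max(38, 82, 80) = 82
E (P1): max(48, 75, 90) = 90
C (P2): min(82, 90, 61) = 61
G (P1): max(89, 46, 25) = 89
H (P1): max(29, 86, 88) = 88
I (P1): max(96, 81, 92) = 96
F (P2): min(89, 88, 96) = 88
K (P1): max(90, 91, 33) = 91
L (P1): max(74, 49, 74) = 74
M (P1): max(74, 81, 6) = 81
J (P2): min(91, 74, 81) = 74
B (P1): max(61, 88, 74) = 88
Root (P2): min(88, 6, 99) = 6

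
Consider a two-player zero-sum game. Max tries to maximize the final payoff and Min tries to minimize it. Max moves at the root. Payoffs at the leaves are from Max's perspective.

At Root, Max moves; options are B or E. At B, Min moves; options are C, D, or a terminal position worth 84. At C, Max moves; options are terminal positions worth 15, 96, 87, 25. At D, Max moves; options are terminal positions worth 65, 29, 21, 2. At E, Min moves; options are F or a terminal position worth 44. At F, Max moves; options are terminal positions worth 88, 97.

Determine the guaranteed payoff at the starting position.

65

C (Max): max(15, 96, 87, 25) = 96
D (Max): max(65, 29, 21, 2) = 65
B (Min): min(96, 65, 84) = 65
F (Max): max(88, 97) = 97
E (Min): min(97, 44) = 44
Root (Max): max(65, 44) = 65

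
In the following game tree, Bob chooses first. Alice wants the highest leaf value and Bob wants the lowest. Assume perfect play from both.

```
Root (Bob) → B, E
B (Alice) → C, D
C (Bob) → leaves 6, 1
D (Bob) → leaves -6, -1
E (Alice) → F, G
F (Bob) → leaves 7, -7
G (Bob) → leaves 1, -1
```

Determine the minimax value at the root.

C (Bob): min(6, 1) = 1
D (Bob): min(-6, -1) = -6
B (Alice): max(1, -6) = 1
F (Bob): min(7, -7) = -7
G (Bob): min(1, -1) = -1
E (Alice): max(-7, -1) = -1
Root (Bob): min(1, -1) = -1

-1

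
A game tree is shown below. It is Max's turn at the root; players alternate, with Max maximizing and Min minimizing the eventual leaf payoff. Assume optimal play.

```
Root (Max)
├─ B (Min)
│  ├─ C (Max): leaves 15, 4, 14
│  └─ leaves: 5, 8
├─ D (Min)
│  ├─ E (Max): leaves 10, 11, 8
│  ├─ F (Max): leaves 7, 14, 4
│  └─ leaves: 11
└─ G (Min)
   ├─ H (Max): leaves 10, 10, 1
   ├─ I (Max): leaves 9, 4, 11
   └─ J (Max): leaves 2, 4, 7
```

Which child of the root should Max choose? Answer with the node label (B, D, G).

D

C (Max): max(15, 4, 14) = 15
B (Min): min(15, 5, 8) = 5
E (Max): max(10, 11, 8) = 11
F (Max): max(7, 14, 4) = 14
D (Min): min(11, 14, 11) = 11
H (Max): max(10, 10, 1) = 10
I (Max): max(9, 4, 11) = 11
J (Max): max(2, 4, 7) = 7
G (Min): min(10, 11, 7) = 7
Root (Max): max(5, 11, 7) = 11
Max picks the child with the highest value: D (value 11).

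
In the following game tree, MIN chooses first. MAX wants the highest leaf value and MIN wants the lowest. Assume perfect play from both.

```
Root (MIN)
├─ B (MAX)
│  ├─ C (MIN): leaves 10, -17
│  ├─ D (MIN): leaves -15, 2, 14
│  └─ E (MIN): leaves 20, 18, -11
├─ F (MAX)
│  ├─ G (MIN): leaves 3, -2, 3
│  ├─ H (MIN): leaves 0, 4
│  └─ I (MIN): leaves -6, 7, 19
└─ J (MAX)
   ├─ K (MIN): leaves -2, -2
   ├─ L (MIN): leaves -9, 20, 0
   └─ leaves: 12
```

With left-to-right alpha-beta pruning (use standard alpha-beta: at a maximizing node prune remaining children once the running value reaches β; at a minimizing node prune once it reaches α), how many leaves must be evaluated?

13

C [α=-∞,β=+∞]: v=-17
D [α=-17,β=+∞]: v=-15
E [α=-15,β=+∞]: v=-11
B [α=-∞,β=+∞]: v=-11
G [α=-∞,β=-11]: v=-2
F [α=-∞,β=-11]: v=-2 after child 1 ≥ β → β-cutoff, skip 2
K [α=-∞,β=-11]: v=-2
J [α=-∞,β=-11]: v=-2 after child 1 ≥ β → β-cutoff, skip 2
Root [α=-∞,β=+∞]: v=-11
Leaves evaluated: 13 of 22.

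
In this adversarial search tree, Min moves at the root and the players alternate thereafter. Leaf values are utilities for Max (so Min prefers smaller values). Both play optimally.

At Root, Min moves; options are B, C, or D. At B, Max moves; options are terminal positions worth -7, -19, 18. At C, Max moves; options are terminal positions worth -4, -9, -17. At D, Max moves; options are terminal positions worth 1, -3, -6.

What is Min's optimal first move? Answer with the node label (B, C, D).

C

B (Max): max(-7, -19, 18) = 18
C (Max): max(-4, -9, -17) = -4
D (Max): max(1, -3, -6) = 1
Root (Min): min(18, -4, 1) = -4
Min picks the child with the lowest value: C (value -4).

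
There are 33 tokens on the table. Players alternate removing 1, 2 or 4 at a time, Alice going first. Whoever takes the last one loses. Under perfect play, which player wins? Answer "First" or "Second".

First

Mark each pile size as W (mover wins) or L (mover loses):
i:   0  1  2  3  4  5  6  7  8  9 10 11 12 13 14 15 16 17 18 19 20 21 22 23 24 25 26 27 28 29 30 31 32 33
     W  L  W  W  L  W  W  L  W  W  L  W  W  L  W  W  L  W  W  L  W  W  L  W  W  L  W  W  L  W  W  L  W  W
Position 33 is W, so the first player wins.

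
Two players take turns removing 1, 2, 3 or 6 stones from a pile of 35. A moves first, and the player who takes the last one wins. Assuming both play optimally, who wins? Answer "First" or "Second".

Positions where the player to move wins (W) vs loses (L):
i:   0  1  2  3  4  5  6  7  8  9 10 11 12 13 14 15 16 17 18 19 20 21 22 23 24 25 26 27 28 29 30 31 32 33 34 35
     L  W  W  W  L  W  W  W  L  W  W  W  L  W  W  W  L  W  W  W  L  W  W  W  L  W  W  W  L  W  W  W  L  W  W  W
Position 35 is W, so the first player wins.

First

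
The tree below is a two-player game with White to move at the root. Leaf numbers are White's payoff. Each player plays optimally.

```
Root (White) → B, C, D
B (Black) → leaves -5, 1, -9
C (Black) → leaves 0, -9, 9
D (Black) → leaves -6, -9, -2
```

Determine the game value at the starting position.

B (Black): min(-5, 1, -9) = -9
C (Black): min(0, -9, 9) = -9
D (Black): min(-6, -9, -2) = -9
Root (White): max(-9, -9, -9) = -9

-9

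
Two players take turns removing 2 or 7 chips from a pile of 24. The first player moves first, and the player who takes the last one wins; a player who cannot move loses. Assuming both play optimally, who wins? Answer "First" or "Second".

First

Mark each pile size as W (mover wins) or L (mover loses):
i:   0  1  2  3  4  5  6  7  8  9 10 11 12 13 14 15 16 17 18 19 20 21 22 23 24
     L  L  W  W  L  L  W  W  W  L  L  W  W  L  L  W  W  W  L  L  W  W  L  L  W
Position 24 is W, so the first player wins.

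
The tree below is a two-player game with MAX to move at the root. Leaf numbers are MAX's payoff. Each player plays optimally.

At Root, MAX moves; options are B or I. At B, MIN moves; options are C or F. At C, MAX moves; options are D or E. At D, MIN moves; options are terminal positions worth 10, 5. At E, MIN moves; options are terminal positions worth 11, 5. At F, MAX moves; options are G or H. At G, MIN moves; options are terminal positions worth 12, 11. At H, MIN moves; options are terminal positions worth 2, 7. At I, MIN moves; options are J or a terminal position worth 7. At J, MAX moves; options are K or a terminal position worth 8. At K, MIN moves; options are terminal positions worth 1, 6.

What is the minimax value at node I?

K: min(1, 6) = 1
J: max(1, 8) = 8
I: min(8, 7) = 7

7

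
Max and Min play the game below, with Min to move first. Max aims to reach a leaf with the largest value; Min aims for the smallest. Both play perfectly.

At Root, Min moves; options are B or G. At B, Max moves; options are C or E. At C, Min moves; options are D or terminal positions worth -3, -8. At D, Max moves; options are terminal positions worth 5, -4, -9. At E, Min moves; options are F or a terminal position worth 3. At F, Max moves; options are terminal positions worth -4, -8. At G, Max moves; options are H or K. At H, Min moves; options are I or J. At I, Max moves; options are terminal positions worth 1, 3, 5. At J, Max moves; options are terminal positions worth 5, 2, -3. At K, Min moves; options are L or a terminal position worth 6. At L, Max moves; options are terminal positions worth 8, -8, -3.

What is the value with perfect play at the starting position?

D (Max): max(5, -4, -9) = 5
C (Min): min(5, -3, -8) = -8
F (Max): max(-4, -8) = -4
E (Min): min(-4, 3) = -4
B (Max): max(-8, -4) = -4
I (Max): max(1, 3, 5) = 5
J (Max): max(5, 2, -3) = 5
H (Min): min(5, 5) = 5
L (Max): max(8, -8, -3) = 8
K (Min): min(8, 6) = 6
G (Max): max(5, 6) = 6
Root (Min): min(-4, 6) = -4

-4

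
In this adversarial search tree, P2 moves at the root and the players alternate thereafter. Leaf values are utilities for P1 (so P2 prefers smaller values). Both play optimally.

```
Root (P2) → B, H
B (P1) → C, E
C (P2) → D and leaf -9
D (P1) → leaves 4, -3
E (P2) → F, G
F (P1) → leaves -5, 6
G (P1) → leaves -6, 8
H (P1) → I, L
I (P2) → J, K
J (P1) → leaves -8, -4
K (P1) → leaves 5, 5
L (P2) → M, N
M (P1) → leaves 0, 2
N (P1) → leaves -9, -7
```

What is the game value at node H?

J: max(-8, -4) = -4
K: max(5, 5) = 5
I: min(-4, 5) = -4
M: max(0, 2) = 2
N: max(-9, -7) = -7
L: min(2, -7) = -7
H: max(-4, -7) = -4

-4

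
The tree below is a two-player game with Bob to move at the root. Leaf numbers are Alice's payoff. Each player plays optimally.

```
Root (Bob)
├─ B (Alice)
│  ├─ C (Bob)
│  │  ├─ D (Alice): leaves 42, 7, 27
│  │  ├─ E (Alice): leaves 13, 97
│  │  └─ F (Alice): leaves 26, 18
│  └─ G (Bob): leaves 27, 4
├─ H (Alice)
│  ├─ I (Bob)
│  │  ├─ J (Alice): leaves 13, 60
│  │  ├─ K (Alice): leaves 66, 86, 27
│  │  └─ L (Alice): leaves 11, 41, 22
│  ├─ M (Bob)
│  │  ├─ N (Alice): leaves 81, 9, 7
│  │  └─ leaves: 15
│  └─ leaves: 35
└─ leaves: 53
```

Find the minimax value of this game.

26

D (Alice): max(42, 7, 27) = 42
E (Alice): max(13, 97) = 97
F (Alice): max(26, 18) = 26
C (Bob): min(42, 97, 26) = 26
G (Bob): min(27, 4) = 4
B (Alice): max(26, 4) = 26
J (Alice): max(13, 60) = 60
K (Alice): max(66, 86, 27) = 86
L (Alice): max(11, 41, 22) = 41
I (Bob): min(60, 86, 41) = 41
N (Alice): max(81, 9, 7) = 81
M (Bob): min(81, 15) = 15
H (Alice): max(41, 15, 35) = 41
Root (Bob): min(26, 41, 53) = 26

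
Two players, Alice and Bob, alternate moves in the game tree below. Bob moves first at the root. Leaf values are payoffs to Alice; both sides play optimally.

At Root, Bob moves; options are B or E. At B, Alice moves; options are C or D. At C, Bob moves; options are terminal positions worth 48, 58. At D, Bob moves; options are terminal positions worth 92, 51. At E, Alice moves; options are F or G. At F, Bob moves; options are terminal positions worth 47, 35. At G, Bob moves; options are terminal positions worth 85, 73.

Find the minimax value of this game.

C (Bob): min(48, 58) = 48
D (Bob): min(92, 51) = 51
B (Alice): max(48, 51) = 51
F (Bob): min(47, 35) = 35
G (Bob): min(85, 73) = 73
E (Alice): max(35, 73) = 73
Root (Bob): min(51, 73) = 51

51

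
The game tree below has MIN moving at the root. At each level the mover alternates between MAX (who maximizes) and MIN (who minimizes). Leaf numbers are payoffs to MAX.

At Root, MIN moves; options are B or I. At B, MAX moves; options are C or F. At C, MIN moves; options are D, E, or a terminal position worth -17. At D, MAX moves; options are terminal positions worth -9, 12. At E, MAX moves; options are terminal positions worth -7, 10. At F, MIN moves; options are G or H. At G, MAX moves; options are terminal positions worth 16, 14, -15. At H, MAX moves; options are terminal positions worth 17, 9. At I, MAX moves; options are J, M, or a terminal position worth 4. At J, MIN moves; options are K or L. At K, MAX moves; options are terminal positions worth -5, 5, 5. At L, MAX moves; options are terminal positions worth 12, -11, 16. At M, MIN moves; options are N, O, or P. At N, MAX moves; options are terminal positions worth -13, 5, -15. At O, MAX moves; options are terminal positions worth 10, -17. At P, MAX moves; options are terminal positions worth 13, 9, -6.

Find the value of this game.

5

D (MAX): max(-9, 12) = 12
E (MAX): max(-7, 10) = 10
C (MIN): min(12, 10, -17) = -17
G (MAX): max(16, 14, -15) = 16
H (MAX): max(17, 9) = 17
F (MIN): min(16, 17) = 16
B (MAX): max(-17, 16) = 16
K (MAX): max(-5, 5, 5) = 5
L (MAX): max(12, -11, 16) = 16
J (MIN): min(5, 16) = 5
N (MAX): max(-13, 5, -15) = 5
O (MAX): max(10, -17) = 10
P (MAX): max(13, 9, -6) = 13
M (MIN): min(5, 10, 13) = 5
I (MAX): max(5, 5, 4) = 5
Root (MIN): min(16, 5) = 5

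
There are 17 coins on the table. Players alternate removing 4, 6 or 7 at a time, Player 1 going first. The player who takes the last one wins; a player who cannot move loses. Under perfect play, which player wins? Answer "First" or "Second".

First

i:   0  1  2  3  4  5  6  7  8  9 10 11 12 13 14 15 16 17
     L  L  L  L  W  W  W  W  W  W  W  L  L  L  L  W  W  W
Position 17 is W, so the first player wins.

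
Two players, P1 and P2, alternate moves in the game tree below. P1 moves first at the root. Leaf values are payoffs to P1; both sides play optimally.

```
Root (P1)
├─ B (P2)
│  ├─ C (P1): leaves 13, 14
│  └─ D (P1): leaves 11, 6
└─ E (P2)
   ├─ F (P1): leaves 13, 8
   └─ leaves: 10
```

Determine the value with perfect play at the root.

11

C (P1): max(13, 14) = 14
D (P1): max(11, 6) = 11
B (P2): min(14, 11) = 11
F (P1): max(13, 8) = 13
E (P2): min(13, 10) = 10
Root (P1): max(11, 10) = 11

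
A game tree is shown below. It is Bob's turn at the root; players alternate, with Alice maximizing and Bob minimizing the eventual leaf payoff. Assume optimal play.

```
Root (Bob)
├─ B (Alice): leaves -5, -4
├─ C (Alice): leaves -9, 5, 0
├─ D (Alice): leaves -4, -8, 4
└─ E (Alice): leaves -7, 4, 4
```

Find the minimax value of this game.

-4

B (Alice): max(-5, -4) = -4
C (Alice): max(-9, 5, 0) = 5
D (Alice): max(-4, -8, 4) = 4
E (Alice): max(-7, 4, 4) = 4
Root (Bob): min(-4, 5, 4, 4) = -4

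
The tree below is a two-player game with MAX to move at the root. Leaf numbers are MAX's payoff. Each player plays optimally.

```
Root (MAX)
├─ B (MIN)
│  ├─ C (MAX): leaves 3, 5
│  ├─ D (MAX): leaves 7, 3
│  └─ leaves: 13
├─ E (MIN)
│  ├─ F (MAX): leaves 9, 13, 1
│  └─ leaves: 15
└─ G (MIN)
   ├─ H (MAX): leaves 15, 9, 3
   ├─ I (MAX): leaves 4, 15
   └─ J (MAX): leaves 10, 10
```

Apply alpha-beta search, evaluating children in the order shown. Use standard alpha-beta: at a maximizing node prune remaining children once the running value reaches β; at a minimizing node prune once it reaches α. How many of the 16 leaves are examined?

15

C [α=-∞,β=+∞]: v=5
D [α=-∞,β=5]: v=7 after child 1 ≥ β → β-cutoff, skip 1
B [α=-∞,β=+∞]: v=5
F [α=5,β=+∞]: v=13
E [α=5,β=+∞]: v=13
H [α=13,β=+∞]: v=15
I [α=13,β=15]: v=15
J [α=13,β=15]: v=10
G [α=13,β=+∞]: v=10
Root [α=-∞,β=+∞]: v=13
Leaves evaluated: 15 of 16.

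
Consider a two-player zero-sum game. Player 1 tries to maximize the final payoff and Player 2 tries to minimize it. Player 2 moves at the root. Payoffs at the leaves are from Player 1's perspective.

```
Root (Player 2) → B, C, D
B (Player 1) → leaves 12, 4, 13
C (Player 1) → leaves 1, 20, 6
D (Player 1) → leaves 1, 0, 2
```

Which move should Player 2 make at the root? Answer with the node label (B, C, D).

D

B (Player 1): max(12, 4, 13) = 13
C (Player 1): max(1, 20, 6) = 20
D (Player 1): max(1, 0, 2) = 2
Root (Player 2): min(13, 20, 2) = 2
Player 2 picks the child with the lowest value: D (value 2).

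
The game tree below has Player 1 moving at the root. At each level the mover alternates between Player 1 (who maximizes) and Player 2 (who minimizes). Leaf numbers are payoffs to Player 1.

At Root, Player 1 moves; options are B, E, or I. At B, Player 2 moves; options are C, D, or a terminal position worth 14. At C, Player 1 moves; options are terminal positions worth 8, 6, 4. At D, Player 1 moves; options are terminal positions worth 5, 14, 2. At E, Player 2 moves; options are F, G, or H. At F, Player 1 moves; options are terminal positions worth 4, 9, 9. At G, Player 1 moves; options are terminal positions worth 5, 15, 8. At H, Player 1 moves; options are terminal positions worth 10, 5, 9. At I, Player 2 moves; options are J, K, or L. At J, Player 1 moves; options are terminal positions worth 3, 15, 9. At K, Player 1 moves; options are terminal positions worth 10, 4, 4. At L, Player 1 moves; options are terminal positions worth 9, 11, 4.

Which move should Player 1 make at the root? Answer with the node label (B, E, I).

C (Player 1): max(8, 6, 4) = 8
D (Player 1): max(5, 14, 2) = 14
B (Player 2): min(8, 14, 14) = 8
F (Player 1): max(4, 9, 9) = 9
G (Player 1): max(5, 15, 8) = 15
H (Player 1): max(10, 5, 9) = 10
E (Player 2): min(9, 15, 10) = 9
J (Player 1): max(3, 15, 9) = 15
K (Player 1): max(10, 4, 4) = 10
L (Player 1): max(9, 11, 4) = 11
I (Player 2): min(15, 10, 11) = 10
Root (Player 1): max(8, 9, 10) = 10
Player 1 picks the child with the highest value: I (value 10).

I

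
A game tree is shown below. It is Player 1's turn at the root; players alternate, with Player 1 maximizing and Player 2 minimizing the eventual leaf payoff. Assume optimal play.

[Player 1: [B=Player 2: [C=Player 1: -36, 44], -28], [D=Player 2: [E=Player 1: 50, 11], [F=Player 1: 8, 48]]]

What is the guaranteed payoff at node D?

E: max(50, 11) = 50
F: max(8, 48) = 48
D: min(50, 48) = 48

48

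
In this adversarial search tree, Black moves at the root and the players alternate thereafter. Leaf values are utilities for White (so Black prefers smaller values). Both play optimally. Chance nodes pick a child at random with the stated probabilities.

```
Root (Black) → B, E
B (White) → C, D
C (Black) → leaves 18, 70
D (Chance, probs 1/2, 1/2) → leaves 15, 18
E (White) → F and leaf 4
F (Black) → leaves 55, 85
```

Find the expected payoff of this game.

18

C (Black): min(18, 70) = 18
D (Chance): 1/2·15 + 1/2·18 = 16.5
B (White): max(18, 16.5) = 18
F (Black): min(55, 85) = 55
E (White): max(55, 4) = 55
Root (Black): min(18, 55) = 18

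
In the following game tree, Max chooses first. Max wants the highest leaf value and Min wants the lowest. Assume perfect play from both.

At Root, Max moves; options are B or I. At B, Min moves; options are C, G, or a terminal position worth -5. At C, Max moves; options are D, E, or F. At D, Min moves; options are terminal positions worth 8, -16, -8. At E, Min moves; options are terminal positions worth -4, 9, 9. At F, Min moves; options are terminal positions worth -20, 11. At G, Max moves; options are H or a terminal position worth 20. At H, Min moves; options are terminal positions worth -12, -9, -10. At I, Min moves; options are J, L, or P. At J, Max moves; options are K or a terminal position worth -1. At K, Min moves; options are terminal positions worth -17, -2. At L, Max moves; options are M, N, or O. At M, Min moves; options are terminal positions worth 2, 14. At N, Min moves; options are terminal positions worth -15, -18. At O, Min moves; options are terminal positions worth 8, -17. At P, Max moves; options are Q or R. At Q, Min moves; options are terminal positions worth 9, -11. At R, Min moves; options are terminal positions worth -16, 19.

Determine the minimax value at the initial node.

-5

D (Min): min(8, -16, -8) = -16
E (Min): min(-4, 9, 9) = -4
F (Min): min(-20, 11) = -20
C (Max): max(-16, -4, -20) = -4
H (Min): min(-12, -9, -10) = -12
G (Max): max(-12, 20) = 20
B (Min): min(-4, 20, -5) = -5
K (Min): min(-17, -2) = -17
J (Max): max(-17, -1) = -1
M (Min): min(2, 14) = 2
N (Min): min(-15, -18) = -18
O (Min): min(8, -17) = -17
L (Max): max(2, -18, -17) = 2
Q (Min): min(9, -11) = -11
R (Min): min(-16, 19) = -16
P (Max): max(-11, -16) = -11
I (Min): min(-1, 2, -11) = -11
Root (Max): max(-5, -11) = -5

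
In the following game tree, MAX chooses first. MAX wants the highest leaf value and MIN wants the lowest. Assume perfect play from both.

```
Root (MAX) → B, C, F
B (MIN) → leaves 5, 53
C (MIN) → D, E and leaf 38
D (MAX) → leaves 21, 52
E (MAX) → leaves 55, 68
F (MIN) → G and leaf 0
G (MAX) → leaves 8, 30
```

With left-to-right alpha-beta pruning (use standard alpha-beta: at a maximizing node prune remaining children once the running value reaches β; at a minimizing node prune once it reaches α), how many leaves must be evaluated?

B [α=-∞,β=+∞]: v=5
D [α=5,β=+∞]: v=52
E [α=5,β=52]: v=55 after child 1 ≥ β → β-cutoff, skip 1
C [α=5,β=+∞]: v=38
G [α=38,β=+∞]: v=30
F [α=38,β=+∞]: v=30 after child 1 ≤ α → α-cutoff, skip 1
Root [α=-∞,β=+∞]: v=38
Leaves evaluated: 8 of 10.

8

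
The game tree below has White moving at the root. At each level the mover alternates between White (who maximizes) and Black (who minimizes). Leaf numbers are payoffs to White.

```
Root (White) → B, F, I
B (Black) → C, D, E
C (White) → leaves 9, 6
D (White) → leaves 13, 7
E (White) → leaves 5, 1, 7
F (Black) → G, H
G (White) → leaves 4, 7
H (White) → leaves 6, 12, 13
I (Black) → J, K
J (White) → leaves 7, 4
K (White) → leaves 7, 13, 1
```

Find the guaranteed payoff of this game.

7

C (White): max(9, 6) = 9
D (White): max(13, 7) = 13
E (White): max(5, 1, 7) = 7
B (Black): min(9, 13, 7) = 7
G (White): max(4, 7) = 7
H (White): max(6, 12, 13) = 13
F (Black): min(7, 13) = 7
J (White): max(7, 4) = 7
K (White): max(7, 13, 1) = 13
I (Black): min(7, 13) = 7
Root (White): max(7, 7, 7) = 7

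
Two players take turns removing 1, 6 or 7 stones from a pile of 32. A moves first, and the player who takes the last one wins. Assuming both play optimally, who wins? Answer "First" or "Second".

i:   0  1  2  3  4  5  6  7  8  9 10 11 12 13 14 15 16 17 18 19 20 21 22 23 24 25 26 27 28 29 30 31 32
     L  W  L  W  L  W  W  W  W  W  W  W  L  W  L  W  L  W  W  W  W  W  W  W  L  W  L  W  L  W  W  W  W
Position 32 is W, so the first player wins.

First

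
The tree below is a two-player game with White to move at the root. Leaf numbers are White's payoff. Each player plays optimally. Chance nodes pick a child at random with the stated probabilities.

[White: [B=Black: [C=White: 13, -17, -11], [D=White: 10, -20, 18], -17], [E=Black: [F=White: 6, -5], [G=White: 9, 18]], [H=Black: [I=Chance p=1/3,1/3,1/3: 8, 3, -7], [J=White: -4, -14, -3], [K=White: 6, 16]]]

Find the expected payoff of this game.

C (White): max(13, -17, -11) = 13
D (White): max(10, -20, 18) = 18
B (Black): min(13, 18, -17) = -17
F (White): max(6, -5) = 6
G (White): max(9, 18) = 18
E (Black): min(6, 18) = 6
I (Chance): 1/3·8 + 1/3·3 + 1/3·-7 = 1.33
J (White): max(-4, -14, -3) = -3
K (White): max(6, 16) = 16
H (Black): min(1.33, -3, 16) = -3
Root (White): max(-17, 6, -3) = 6

6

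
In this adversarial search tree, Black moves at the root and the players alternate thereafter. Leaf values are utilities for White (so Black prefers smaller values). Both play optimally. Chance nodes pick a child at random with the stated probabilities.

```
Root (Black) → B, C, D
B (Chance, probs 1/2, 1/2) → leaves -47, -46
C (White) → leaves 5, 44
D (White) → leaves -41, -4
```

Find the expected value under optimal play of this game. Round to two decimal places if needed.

-46.5

B (Chance): 1/2·-47 + 1/2·-46 = -46.5
C (White): max(5, 44) = 44
D (White): max(-41, -4) = -4
Root (Black): min(-46.5, 44, -4) = -46.5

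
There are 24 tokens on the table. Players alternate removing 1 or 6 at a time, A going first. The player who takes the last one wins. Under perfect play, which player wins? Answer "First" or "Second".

Compute winning (W) and losing (L) positions by backward induction:
i:   0  1  2  3  4  5  6  7  8  9 10 11 12 13 14 15 16 17 18 19 20 21 22 23 24
     L  W  L  W  L  W  W  L  W  L  W  L  W  W  L  W  L  W  L  W  W  L  W  L  W
Position 24 is W, so the first player wins.

First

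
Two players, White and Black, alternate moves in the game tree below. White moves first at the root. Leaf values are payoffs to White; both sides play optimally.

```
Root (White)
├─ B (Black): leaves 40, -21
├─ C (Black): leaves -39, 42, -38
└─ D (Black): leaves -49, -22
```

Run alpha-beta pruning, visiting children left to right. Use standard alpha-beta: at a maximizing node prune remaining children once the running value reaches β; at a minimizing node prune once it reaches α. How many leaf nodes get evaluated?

B [α=-∞,β=+∞]: v=-21
C [α=-21,β=+∞]: v=-39 after child 1 ≤ α → α-cutoff, skip 2
D [α=-21,β=+∞]: v=-49 after child 1 ≤ α → α-cutoff, skip 1
Root [α=-∞,β=+∞]: v=-21
Leaves evaluated: 4 of 7.

4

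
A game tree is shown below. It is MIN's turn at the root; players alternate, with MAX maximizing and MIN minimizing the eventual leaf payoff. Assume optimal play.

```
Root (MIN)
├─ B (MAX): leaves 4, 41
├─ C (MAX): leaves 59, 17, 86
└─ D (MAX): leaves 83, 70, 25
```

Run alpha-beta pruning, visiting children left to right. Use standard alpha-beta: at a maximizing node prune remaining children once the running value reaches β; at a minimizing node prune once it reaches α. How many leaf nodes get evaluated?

4

B [α=-∞,β=+∞]: v=41
C [α=-∞,β=41]: v=59 after child 1 ≥ β → β-cutoff, skip 2
D [α=-∞,β=41]: v=83 after child 1 ≥ β → β-cutoff, skip 2
Root [α=-∞,β=+∞]: v=41
Leaves evaluated: 4 of 8.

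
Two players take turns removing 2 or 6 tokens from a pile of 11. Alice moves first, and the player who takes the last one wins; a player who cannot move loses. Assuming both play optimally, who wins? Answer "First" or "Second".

W/L table (W = player to move can force a win):
i:   0  1  2  3  4  5  6  7  8  9 10 11
     L  L  W  W  L  L  W  W  L  L  W  W
Position 11 is W, so the first player wins.

First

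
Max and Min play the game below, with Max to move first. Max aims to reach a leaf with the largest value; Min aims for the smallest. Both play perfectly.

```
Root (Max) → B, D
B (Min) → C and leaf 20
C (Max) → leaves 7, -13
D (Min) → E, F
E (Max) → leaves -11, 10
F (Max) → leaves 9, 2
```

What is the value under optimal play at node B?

7

C: max(7, -13) = 7
B: min(7, 20) = 7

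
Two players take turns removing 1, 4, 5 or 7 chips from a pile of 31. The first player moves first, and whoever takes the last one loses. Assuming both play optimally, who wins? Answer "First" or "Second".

First

i:   0  1  2  3  4  5  6  7  8  9 10 11 12 13 14 15 16 17 18 19 20 21 22 23 24 25 26 27 28 29 30 31
     W  L  W  L  W  W  W  W  W  L  W  L  W  W  W  W  W  L  W  L  W  W  W  W  W  L  W  L  W  W  W  W
Position 31 is W, so the first player wins.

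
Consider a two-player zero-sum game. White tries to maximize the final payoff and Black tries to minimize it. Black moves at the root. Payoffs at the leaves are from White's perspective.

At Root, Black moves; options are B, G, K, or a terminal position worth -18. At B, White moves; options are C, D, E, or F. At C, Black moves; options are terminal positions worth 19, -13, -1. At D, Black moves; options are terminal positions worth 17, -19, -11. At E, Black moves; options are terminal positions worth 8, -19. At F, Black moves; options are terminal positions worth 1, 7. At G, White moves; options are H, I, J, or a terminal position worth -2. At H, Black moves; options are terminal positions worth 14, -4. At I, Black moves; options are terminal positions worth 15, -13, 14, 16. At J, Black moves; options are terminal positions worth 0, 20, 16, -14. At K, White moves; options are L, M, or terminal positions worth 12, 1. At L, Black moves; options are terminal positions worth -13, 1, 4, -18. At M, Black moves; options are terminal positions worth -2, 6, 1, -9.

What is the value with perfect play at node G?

H: min(14, -4) = -4
I: min(15, -13, 14, 16) = -13
J: min(0, 20, 16, -14) = -14
G: max(-4, -13, -14, -2) = -2

-2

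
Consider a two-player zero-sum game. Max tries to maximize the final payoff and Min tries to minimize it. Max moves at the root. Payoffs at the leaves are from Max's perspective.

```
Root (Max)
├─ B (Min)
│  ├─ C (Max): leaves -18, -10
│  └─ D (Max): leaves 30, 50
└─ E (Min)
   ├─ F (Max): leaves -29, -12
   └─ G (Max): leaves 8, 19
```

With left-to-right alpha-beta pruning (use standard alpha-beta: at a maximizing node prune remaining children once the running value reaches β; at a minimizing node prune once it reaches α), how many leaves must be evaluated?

5

C [α=-∞,β=+∞]: v=-10
D [α=-∞,β=-10]: v=30 after child 1 ≥ β → β-cutoff, skip 1
B [α=-∞,β=+∞]: v=-10
F [α=-10,β=+∞]: v=-12
E [α=-10,β=+∞]: v=-12 after child 1 ≤ α → α-cutoff, skip 1
Root [α=-∞,β=+∞]: v=-10
Leaves evaluated: 5 of 8.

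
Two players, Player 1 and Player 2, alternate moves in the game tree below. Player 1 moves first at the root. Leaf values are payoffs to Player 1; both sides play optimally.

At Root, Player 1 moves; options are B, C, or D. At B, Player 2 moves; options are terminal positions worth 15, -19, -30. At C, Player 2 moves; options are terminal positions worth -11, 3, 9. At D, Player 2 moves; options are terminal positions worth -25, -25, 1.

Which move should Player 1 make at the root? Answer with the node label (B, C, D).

C

B (Player 2): min(15, -19, -30) = -30
C (Player 2): min(-11, 3, 9) = -11
D (Player 2): min(-25, -25, 1) = -25
Root (Player 1): max(-30, -11, -25) = -11
Player 1 picks the child with the highest value: C (value -11).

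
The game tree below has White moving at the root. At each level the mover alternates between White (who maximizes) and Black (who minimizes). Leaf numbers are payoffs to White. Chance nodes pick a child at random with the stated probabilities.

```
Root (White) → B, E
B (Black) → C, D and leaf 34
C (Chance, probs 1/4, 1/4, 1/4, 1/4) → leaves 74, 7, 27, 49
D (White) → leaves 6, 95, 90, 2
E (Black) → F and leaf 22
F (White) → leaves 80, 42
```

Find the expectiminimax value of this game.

34

C (Chance): 1/4·74 + 1/4·7 + 1/4·27 + 1/4·49 = 39.25
D (White): max(6, 95, 90, 2) = 95
B (Black): min(39.25, 95, 34) = 34
F (White): max(80, 42) = 80
E (Black): min(80, 22) = 22
Root (White): max(34, 22) = 34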